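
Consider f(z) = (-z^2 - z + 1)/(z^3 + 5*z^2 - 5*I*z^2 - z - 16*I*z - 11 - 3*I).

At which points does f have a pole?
The singularities of f are the zeros of the denominator. Factoring,
  z^3 + 5*z^2 - 5*I*z^2 - z - 16*I*z - 11 - 3*I = (z + 2 - 3*I)*(z - I)*(z + 3 - I)
so the candidates are z = -2 + 3*I, z = I, z = -3 + I.

Check the numerator P(z) = -z^2 - z + 1 at each one:
  P(-2 + 3*I) = 8 + 9*I ≠ 0, so z = -2 + 3*I is a (simple) pole.
  P(I) = 2 - I ≠ 0, so z = I is a (simple) pole.
  P(-3 + I) = -4 + 5*I ≠ 0, so z = -3 + I is a (simple) pole.

Poles of f: {-3 + I, -2 + 3*I, I}

Final answer: {-3 + I, -2 + 3*I, I}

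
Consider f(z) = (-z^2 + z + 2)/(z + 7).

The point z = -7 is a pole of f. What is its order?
1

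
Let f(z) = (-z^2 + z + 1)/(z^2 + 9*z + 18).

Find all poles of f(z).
The singularities of f are the zeros of the denominator. Factoring,
  z^2 + 9*z + 18 = (z + 6)*(z + 3)
so the candidates are z = -6, z = -3.

Check the numerator P(z) = -z^2 + z + 1 at each one:
  P(-6) = -41 ≠ 0, so z = -6 is a (simple) pole.
  P(-3) = -11 ≠ 0, so z = -3 is a (simple) pole.

Poles of f: {-6, -3}

Final answer: {-6, -3}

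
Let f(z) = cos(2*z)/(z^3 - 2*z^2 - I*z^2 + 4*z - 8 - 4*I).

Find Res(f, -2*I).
(-3/52 - I/26)*cosh(4)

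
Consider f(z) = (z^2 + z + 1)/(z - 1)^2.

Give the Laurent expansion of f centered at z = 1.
3/(z - 1)^2 + 3/(z - 1) + 1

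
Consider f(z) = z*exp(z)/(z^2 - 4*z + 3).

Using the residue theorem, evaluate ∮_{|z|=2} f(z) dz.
-exp(1)*I*pi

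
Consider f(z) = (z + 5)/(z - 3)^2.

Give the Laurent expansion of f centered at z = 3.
Put w = z - (3), i.e. z = w + 3. The denominator is w^2, so it suffices to rewrite the numerator in powers of w.

P(z) = z + 5
P(w + 3) = 8 + w

Dividing each term by w^2:
  f = 8/w^2 + 1/w

Substituting back w = z - 3:
  f(z) = 8/(z - 3)^2 + 1/(z - 3)

The series is finite because the numerator is a polynomial; the negative powers form the principal part, and the coefficient of 1/(z - 3) gives Res(f, 3) = 1.

Final answer: 8/(z - 3)^2 + 1/(z - 3)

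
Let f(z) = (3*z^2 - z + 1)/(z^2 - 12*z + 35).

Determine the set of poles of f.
The singularities of f are the zeros of the denominator. Factoring,
  z^2 - 12*z + 35 = (z - 5)*(z - 7)
so the candidates are z = 5, z = 7.

Check the numerator P(z) = 3*z^2 - z + 1 at each one:
  P(5) = 71 ≠ 0, so z = 5 is a (simple) pole.
  P(7) = 141 ≠ 0, so z = 7 is a (simple) pole.

Poles of f: {5, 7}

Final answer: {5, 7}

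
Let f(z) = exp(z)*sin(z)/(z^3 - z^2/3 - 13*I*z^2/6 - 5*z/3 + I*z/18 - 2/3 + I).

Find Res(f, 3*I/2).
Write f(z) = P(z)/Q(z) with P(z) = exp(z)*sin(z) and Q(z) = z^3 - z^2/3 - 13*I*z^2/6 - 5*z/3 + I*z/18 - 2/3 + I.
The denominator factors as Q(z) = (z - 3*I/2)*(z - 1 - 2*I/3)*(z + 2/3), so z = 3*I/2 is a simple zero of Q and P is analytic there; z = 3*I/2 is therefore a simple pole and
  Res(f, z₀) = P(z₀)/Q'(z₀).

Q'(z) = 3*z^2 - 2*z/3 - 13*I*z/3 - 5/3 + I/18, so Q'(3*I/2) = -23/12 - 17*I/18.
P(3*I/2) = I*exp(3*I/2)*sinh(3/2).

Res(f, 3*I/2) = (I*exp(3*I/2)*sinh(3/2))/(-23/12 - 17*I/18) = (-1224/5917 - 2484*I/5917)*exp(3*I/2)*sinh(3/2)

Final answer: (-1224/5917 - 2484*I/5917)*exp(3*I/2)*sinh(3/2)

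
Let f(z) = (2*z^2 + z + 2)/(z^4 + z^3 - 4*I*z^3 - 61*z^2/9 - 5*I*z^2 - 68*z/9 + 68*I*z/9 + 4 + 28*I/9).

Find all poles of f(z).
The singularities of f are the zeros of the denominator. Factoring,
  z^4 + z^3 - 4*I*z^3 - 61*z^2/9 - 5*I*z^2 - 68*z/9 + 68*I*z/9 + 4 + 28*I/9 = (z + 2)*(z - 1/3 - I)*(z - 2/3 - I)*(z - 2*I)
so the candidates are z = -2, z = 1/3 + I, z = 2/3 + I, z = 2*I.

Check the numerator P(z) = 2*z^2 + z + 2 at each one:
  P(-2) = 8 ≠ 0, so z = -2 is a (simple) pole.
  P(1/3 + I) = 5/9 + 7*I/3 ≠ 0, so z = 1/3 + I is a (simple) pole.
  P(2/3 + I) = 14/9 + 11*I/3 ≠ 0, so z = 2/3 + I is a (simple) pole.
  P(2*I) = -6 + 2*I ≠ 0, so z = 2*I is a (simple) pole.

Poles of f: {-2, 2*I, 1/3 + I, 2/3 + I}

Final answer: {-2, 2*I, 1/3 + I, 2/3 + I}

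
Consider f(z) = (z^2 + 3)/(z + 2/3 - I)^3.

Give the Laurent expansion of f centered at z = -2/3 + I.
Put w = z - (-2/3 + I), i.e. z = w - 2/3 + I. The denominator is w^3, so it suffices to rewrite the numerator in powers of w.

P(z) = z^2 + 3
P(w - 2/3 + I) = 22/9 - 4*I/3 + (-4/3 + 2*I)*w + w^2

Dividing each term by w^3:
  f = (22/9 - 4*I/3)/w^3 + (-4/3 + 2*I)/w^2 + 1/w

Substituting back w = z + 2/3 - I:
  f(z) = (22/9 - 4*I/3)/(z + 2/3 - I)^3 + (-4/3 + 2*I)/(z + 2/3 - I)^2 + 1/(z + 2/3 - I)

The series is finite because the numerator is a polynomial; the negative powers form the principal part, and the coefficient of 1/(z + 2/3 - I) gives Res(f, -2/3 + I) = 1.

Final answer: (22/9 - 4*I/3)/(z + 2/3 - I)^3 + (-4/3 + 2*I)/(z + 2/3 - I)^2 + 1/(z + 2/3 - I)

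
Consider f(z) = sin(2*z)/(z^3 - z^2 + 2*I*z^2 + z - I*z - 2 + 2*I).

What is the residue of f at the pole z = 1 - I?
(3/10 + I/10)*sin(2 - 2*I)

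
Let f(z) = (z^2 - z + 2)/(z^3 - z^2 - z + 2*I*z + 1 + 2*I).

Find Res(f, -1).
4/5 - 2*I/5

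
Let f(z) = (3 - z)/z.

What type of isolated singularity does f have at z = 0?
Write f(z) = g(z)/z with g(z) = 3 - z.
g is entire and g(0) = 3 ≠ 0, so no factor of (z) cancels: the Laurent expansion of f about z = 0 starts at the power -1, i.e. lim_{z→z₀} (z - z₀) f(z) = 3 is finite and nonzero.
So z = 0 is a pole of order 1.

Final answer: pole of order 1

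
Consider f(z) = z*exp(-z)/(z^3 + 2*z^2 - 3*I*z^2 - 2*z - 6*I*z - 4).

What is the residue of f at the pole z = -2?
Write f(z) = P(z)/Q(z) with P(z) = z*exp(-z) and Q(z) = z^3 + 2*z^2 - 3*I*z^2 - 2*z - 6*I*z - 4.
The denominator factors as Q(z) = (z - 2*I)*(z - I)*(z + 2), so z = -2 is a simple zero of Q and P is analytic there; z = -2 is therefore a simple pole and
  Res(f, z₀) = P(z₀)/Q'(z₀).

Q'(z) = 3*z^2 + 4*z - 6*I*z - 2 - 6*I, so Q'(-2) = 2 + 6*I.
P(-2) = -2*exp(2).

Res(f, -2) = (-2*exp(2))/(2 + 6*I) = (-1/10 + 3*I/10)*exp(2)

Final answer: (-1/10 + 3*I/10)*exp(2)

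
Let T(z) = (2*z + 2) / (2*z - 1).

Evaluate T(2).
Substitute z = 2:
  numerator:   2*(2) + 2 = 6
  denominator: 2*(2) - 1 = 3
T(2) = (6)/(3) = 2

Final answer: 2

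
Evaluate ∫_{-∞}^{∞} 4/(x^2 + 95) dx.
4*sqrt(95)*pi/95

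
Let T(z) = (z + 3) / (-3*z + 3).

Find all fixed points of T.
T(z) = z means z + 3 = z*(-3*z + 3), i.e.
  -3*z^2 + 2*z - 3 = 0.
Discriminant: (2)^2 - 4*(-3)*(-3) = -32, so the roots are complex conjugates.
  z = (-2 ± I*sqrt(32))/(2*(-3))
Fixed points: {1/3 - 2*sqrt(2)*I/3, 1/3 + 2*sqrt(2)*I/3}

Final answer: {1/3 - 2*sqrt(2)*I/3, 1/3 + 2*sqrt(2)*I/3}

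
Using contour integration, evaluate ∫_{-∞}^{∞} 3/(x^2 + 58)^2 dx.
3*sqrt(58)*pi/6728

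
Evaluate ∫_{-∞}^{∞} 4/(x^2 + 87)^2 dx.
Let f(z) = 4/(z^2 + 87)^2. The denominator has no real zeros and deg Q - deg P = 4 ≥ 2, so the integral of f over the upper semicircle |z| = R tends to 0 as R → ∞. Closing the contour in the upper half-plane,
  ∫_{-∞}^{∞} f(x) dx = 2πi · Σ Res(f, z_k)  over the poles with Im z_k > 0.

Zeros of the denominator: z^2 + 87 = 0 gives z = ±sqrt(87)*I.
Upper half-plane: z = sqrt(87)*I (a pole of order 2).

Write f(z) = g(z)/(z - sqrt(87)*I)^2 with g(z) = 4/(z + sqrt(87)*I)^2. For a double pole, Res(f, z₀) = g'(z₀):
  g'(z) = -8/(z + sqrt(87)*I)^3
  Res(f, sqrt(87)*I) = g'(sqrt(87)*I) = -sqrt(87)*I/7569

∫_{-∞}^{∞} f(x) dx = 2πi · (-sqrt(87)*I/7569) = 2*sqrt(87)*pi/7569

Final answer: 2*sqrt(87)*pi/7569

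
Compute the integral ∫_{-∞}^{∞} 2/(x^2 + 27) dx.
2*sqrt(3)*pi/9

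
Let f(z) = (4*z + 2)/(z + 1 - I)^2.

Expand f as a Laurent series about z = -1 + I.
Put w = z - (-1 + I), i.e. z = w - 1 + I. The denominator is w^2, so it suffices to rewrite the numerator in powers of w.

P(z) = 4*z + 2
P(w - 1 + I) = -2 + 4*I + 4*w

Dividing each term by w^2:
  f = (-2 + 4*I)/w^2 + 4/w

Substituting back w = z + 1 - I:
  f(z) = (-2 + 4*I)/(z + 1 - I)^2 + 4/(z + 1 - I)

The series is finite because the numerator is a polynomial; the negative powers form the principal part, and the coefficient of 1/(z + 1 - I) gives Res(f, -1 + I) = 4.

Final answer: (-2 + 4*I)/(z + 1 - I)^2 + 4/(z + 1 - I)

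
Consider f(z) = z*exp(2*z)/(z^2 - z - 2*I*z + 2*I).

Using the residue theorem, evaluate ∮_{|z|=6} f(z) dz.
By the residue theorem, ∮_C f(z) dz = 2πi · (sum of the residues of f at the poles inside |z| = 6).

The denominator factors as (z - 1)*(z - 2*I), so the singularities of f are simple poles at z = 1, z = 2*I.
  |1|² = 1 < 36 = 6², so this pole is inside the contour.
  |2*I|² = 4 < 36 = 6², so this pole is inside the contour.

With P(z) = z*exp(2*z) and Q(z) = z^2 - z - 2*I*z + 2*I, each pole is simple, so Res(f, z₀) = P(z₀)/Q'(z₀) with Q'(z) = 2*z - 1 - 2*I.
  Res(f, 1) = P(1)/Q'(1) = (exp(2))/(1 - 2*I) = (1/5 + 2*I/5)*exp(2)
  Res(f, 2*I) = P(2*I)/Q'(2*I) = (2*I*exp(4*I))/(-1 + 2*I) = (4/5 - 2*I/5)*exp(4*I)

Sum of residues inside C: (4/5 - 2*I/5)*exp(4*I) + (1/5 + 2*I/5)*exp(2)
∮_C f(z) dz = 2πi · ((4/5 - 2*I/5)*exp(4*I) + (1/5 + 2*I/5)*exp(2)) = pi*(4/5 + 8*I/5)*exp(4*I) + pi*(-4/5 + 2*I/5)*exp(2)

Final answer: pi*(4/5 + 8*I/5)*exp(4*I) + pi*(-4/5 + 2*I/5)*exp(2)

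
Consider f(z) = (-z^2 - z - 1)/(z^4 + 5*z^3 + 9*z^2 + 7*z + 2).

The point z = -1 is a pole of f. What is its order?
Factor the denominator:
  z^4 + 5*z^3 + 9*z^2 + 7*z + 2 = (z + 1)^3*(z + 2)

The numerator P(z) = -z^2 - z - 1 has P(-1) = -1 ≠ 0, so no factor of (z + 1) cancels.
Near z = -1 we can therefore write f(z) = g(z)/(z + 1)^3 with g analytic at -1 and g(-1) ≠ 0 (g is the numerator divided by the remaining denominator factors).

Hence z = -1 is a pole of order 3.

Final answer: 3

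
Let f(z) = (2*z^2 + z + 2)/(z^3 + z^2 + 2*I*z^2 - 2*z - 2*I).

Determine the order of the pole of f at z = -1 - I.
2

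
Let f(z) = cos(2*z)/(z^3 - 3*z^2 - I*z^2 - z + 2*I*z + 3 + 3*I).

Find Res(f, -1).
Write f(z) = P(z)/Q(z) with P(z) = cos(2*z) and Q(z) = z^3 - 3*z^2 - I*z^2 - z + 2*I*z + 3 + 3*I.
The denominator factors as Q(z) = (z - 3)*(z + 1)*(z - 1 - I), so z = -1 is a simple zero of Q and P is analytic there; z = -1 is therefore a simple pole and
  Res(f, z₀) = P(z₀)/Q'(z₀).

Q'(z) = 3*z^2 - 6*z - 2*I*z - 1 + 2*I, so Q'(-1) = 8 + 4*I.
P(-1) = cos(2).

Res(f, -1) = (cos(2))/(8 + 4*I) = (1/10 - I/20)*cos(2)

Final answer: (1/10 - I/20)*cos(2)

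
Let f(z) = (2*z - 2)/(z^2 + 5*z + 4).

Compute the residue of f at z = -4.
Write f(z) = P(z)/Q(z) with P(z) = 2*z - 2 and Q(z) = z^2 + 5*z + 4.
The denominator factors as Q(z) = (z + 1)*(z + 4), so z = -4 is a simple zero of Q and P is analytic there; z = -4 is therefore a simple pole and
  Res(f, z₀) = P(z₀)/Q'(z₀).

Q'(z) = 2*z + 5, so Q'(-4) = -3.
P(-4) = -10.

Res(f, -4) = (-10)/(-3) = 10/3

Final answer: 10/3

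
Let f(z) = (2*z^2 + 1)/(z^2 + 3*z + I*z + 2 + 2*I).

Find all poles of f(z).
The singularities of f are the zeros of the denominator. Factoring,
  z^2 + 3*z + I*z + 2 + 2*I = (z + 2)*(z + 1 + I)
so the candidates are z = -2, z = -1 - I.

Check the numerator P(z) = 2*z^2 + 1 at each one:
  P(-2) = 9 ≠ 0, so z = -2 is a (simple) pole.
  P(-1 - I) = 1 + 4*I ≠ 0, so z = -1 - I is a (simple) pole.

Poles of f: {-2, -1 - I}

Final answer: {-2, -1 - I}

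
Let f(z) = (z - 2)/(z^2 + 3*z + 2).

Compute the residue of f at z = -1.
-3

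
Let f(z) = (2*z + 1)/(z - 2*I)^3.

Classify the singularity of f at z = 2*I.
pole of order 3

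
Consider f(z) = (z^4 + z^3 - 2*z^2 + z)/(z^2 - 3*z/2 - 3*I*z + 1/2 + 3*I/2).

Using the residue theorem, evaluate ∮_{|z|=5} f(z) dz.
By the residue theorem, ∮_C f(z) dz = 2πi · (sum of the residues of f at the poles inside |z| = 5).

The denominator factors as (z - 1 - 3*I)*(z - 1/2), so the singularities of f are simple poles at z = 1 + 3*I, z = 1/2.
  |1 + 3*I|² = 10 < 25 = 5², so this pole is inside the contour.
  |1/2|² = 1/4 < 25 = 5², so this pole is inside the contour.

With P(z) = z^4 + z^3 - 2*z^2 + z and Q(z) = z^2 - 3*z/2 - 3*I*z + 1/2 + 3*I/2, each pole is simple, so Res(f, z₀) = P(z₀)/Q'(z₀) with Q'(z) = 2*z - 3/2 - 3*I.
  Res(f, 1 + 3*I) = P(1 + 3*I)/Q'(1 + 3*I) = (19 - 123*I)/(1/2 + 3*I) = -1438/37 - 474*I/37
  Res(f, 1/2) = P(1/2)/Q'(1/2) = (3/16)/(-1/2 - 3*I) = -3/296 + 9*I/148

Sum of residues inside C: -311/8 - 51*I/4
∮_C f(z) dz = 2πi · (-311/8 - 51*I/4) = pi*(51/2 - 311*I/4)

Final answer: pi*(51/2 - 311*I/4)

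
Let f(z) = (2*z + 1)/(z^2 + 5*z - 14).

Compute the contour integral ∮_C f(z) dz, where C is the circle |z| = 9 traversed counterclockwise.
By the residue theorem, ∮_C f(z) dz = 2πi · (sum of the residues of f at the poles inside |z| = 9).

The denominator factors as (z + 7)*(z - 2), so the singularities of f are simple poles at z = -7, z = 2.
  |-7|² = 49 < 81 = 9², so this pole is inside the contour.
  |2|² = 4 < 81 = 9², so this pole is inside the contour.

With P(z) = 2*z + 1 and Q(z) = z^2 + 5*z - 14, each pole is simple, so Res(f, z₀) = P(z₀)/Q'(z₀) with Q'(z) = 2*z + 5.
  Res(f, -7) = P(-7)/Q'(-7) = (-13)/(-9) = 13/9
  Res(f, 2) = P(2)/Q'(2) = (5)/(9) = 5/9

Sum of residues inside C: 2
∮_C f(z) dz = 2πi · (2) = 4*I*pi

Final answer: 4*I*pi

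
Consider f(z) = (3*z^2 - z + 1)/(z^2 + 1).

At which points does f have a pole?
{-I, I}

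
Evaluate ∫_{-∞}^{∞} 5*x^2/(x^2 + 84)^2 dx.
Let f(z) = 5*z^2/(z^2 + 84)^2. The denominator has no real zeros and deg Q - deg P = 2 ≥ 2, so the integral of f over the upper semicircle |z| = R tends to 0 as R → ∞. Closing the contour in the upper half-plane,
  ∫_{-∞}^{∞} f(x) dx = 2πi · Σ Res(f, z_k)  over the poles with Im z_k > 0.

Zeros of the denominator: z^2 + 84 = 0 gives z = ±2*sqrt(21)*I.
Upper half-plane: z = 2*sqrt(21)*I (a pole of order 2).

Write f(z) = g(z)/(z - 2*sqrt(21)*I)^2 with g(z) = 5*z^2/(z + 2*sqrt(21)*I)^2. For a double pole, Res(f, z₀) = g'(z₀):
  g'(z) = 20*sqrt(21)*I*z/(z + 2*sqrt(21)*I)^3
  Res(f, 2*sqrt(21)*I) = g'(2*sqrt(21)*I) = -5*sqrt(21)*I/168

∫_{-∞}^{∞} f(x) dx = 2πi · (-5*sqrt(21)*I/168) = 5*sqrt(21)*pi/84

Final answer: 5*sqrt(21)*pi/84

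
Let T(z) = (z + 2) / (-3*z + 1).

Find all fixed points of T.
T(z) = z means z + 2 = z*(-3*z + 1), i.e.
  -3*z^2 - 2 = 0.
Discriminant: (0)^2 - 4*(-3)*(-2) = -24, so the roots are complex conjugates.
  z = (0 ± I*sqrt(24))/(2*(-3))
Fixed points: {-sqrt(6)*I/3, sqrt(6)*I/3}

Final answer: {-sqrt(6)*I/3, sqrt(6)*I/3}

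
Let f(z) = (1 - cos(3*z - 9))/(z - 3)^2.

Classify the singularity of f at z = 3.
Let u = z - 3. The argument of cos is 3*z - 9 = 3u, so
  f = (1 - cos(3u))/u^2 = ((3u)^2/2 - (3u)^4/24 + ...)/u^2 = 9/2 - (27/8)*u^2 + ...
The Laurent expansion about u = 0 has no negative powers; equivalently lim_{z→3} f(z) = 9/2 exists and is finite.
So the singularity is removable.

Final answer: removable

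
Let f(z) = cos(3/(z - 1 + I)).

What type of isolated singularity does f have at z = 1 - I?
Let u = z - 1 + I. Then
  cos(3/u) = Σ_{k≥0} (-1)^k (3)^(2k)/((2k)!·u^(2k)) = 1 - 9/(2*u^2) + 27/(8*u^4) + ...
which has infinitely many negative powers of u, so cos(3/(z - 1 + I)) has an essential singularity at z = 1 - I.
So the singularity is essential.

Final answer: essential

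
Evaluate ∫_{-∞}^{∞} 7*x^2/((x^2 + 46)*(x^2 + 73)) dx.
7*pi*(-sqrt(46) + sqrt(73))/27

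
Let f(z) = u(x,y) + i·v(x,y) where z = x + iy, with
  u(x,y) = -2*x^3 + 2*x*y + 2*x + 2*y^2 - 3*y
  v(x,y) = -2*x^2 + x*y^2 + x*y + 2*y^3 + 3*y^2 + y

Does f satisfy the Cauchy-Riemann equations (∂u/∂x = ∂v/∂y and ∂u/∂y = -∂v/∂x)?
∂u/∂x = -6*x^2 + 2*y + 2
∂v/∂y = 2*x*y + x + 6*y^2 + 6*y + 1
∂u/∂y = 2*x + 4*y - 3
∂v/∂x = -4*x + y^2 + y
∂u/∂x ≠ ∂v/∂y and ∂u/∂y ≠ -∂v/∂x; the Cauchy-Riemann equations are not satisfied, so f is not analytic.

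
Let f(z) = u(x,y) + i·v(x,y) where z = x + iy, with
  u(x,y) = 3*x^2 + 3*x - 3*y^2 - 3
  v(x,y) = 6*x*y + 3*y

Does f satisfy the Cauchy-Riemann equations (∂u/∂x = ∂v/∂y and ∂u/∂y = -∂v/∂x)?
∂u/∂x = 6*x + 3
∂v/∂y = 6*x + 3
∂u/∂y = -6*y
∂v/∂x = 6*y
∂u/∂x = ∂v/∂y and ∂u/∂y = -∂v/∂x hold identically; f is analytic.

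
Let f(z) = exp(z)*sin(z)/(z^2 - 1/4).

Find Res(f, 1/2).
Write f(z) = P(z)/Q(z) with P(z) = exp(z)*sin(z) and Q(z) = z^2 - 1/4.
The denominator factors as Q(z) = (z - 1/2)*(z + 1/2), so z = 1/2 is a simple zero of Q and P is analytic there; z = 1/2 is therefore a simple pole and
  Res(f, z₀) = P(z₀)/Q'(z₀).

Q'(z) = 2*z, so Q'(1/2) = 1.
P(1/2) = exp(1/2)*sin(1/2).

Res(f, 1/2) = (exp(1/2)*sin(1/2))/(1) = exp(1/2)*sin(1/2)

Final answer: exp(1/2)*sin(1/2)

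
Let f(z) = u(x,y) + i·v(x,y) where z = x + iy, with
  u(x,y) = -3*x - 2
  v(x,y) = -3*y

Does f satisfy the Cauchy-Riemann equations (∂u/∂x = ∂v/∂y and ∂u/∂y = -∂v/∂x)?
∂u/∂x = -3
∂v/∂y = -3
∂u/∂y = 0
∂v/∂x = 0
∂u/∂x = ∂v/∂y and ∂u/∂y = -∂v/∂x hold identically; f is analytic.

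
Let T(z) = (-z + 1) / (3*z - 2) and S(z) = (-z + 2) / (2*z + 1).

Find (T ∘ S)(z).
(-3*z + 1)/(7*z - 4)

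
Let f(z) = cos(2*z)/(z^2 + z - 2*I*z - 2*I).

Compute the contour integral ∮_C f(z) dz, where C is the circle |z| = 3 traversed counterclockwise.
By the residue theorem, ∮_C f(z) dz = 2πi · (sum of the residues of f at the poles inside |z| = 3).

The denominator factors as (z + 1)*(z - 2*I), so the singularities of f are simple poles at z = -1, z = 2*I.
  |-1|² = 1 < 9 = 3², so this pole is inside the contour.
  |2*I|² = 4 < 9 = 3², so this pole is inside the contour.

With P(z) = cos(2*z) and Q(z) = z^2 + z - 2*I*z - 2*I, each pole is simple, so Res(f, z₀) = P(z₀)/Q'(z₀) with Q'(z) = 2*z + 1 - 2*I.
  Res(f, -1) = P(-1)/Q'(-1) = (cos(2))/(-1 - 2*I) = (-1/5 + 2*I/5)*cos(2)
  Res(f, 2*I) = P(2*I)/Q'(2*I) = (cosh(4))/(1 + 2*I) = (1/5 - 2*I/5)*cosh(4)

Sum of residues inside C: (1/5 - 2*I/5)*cosh(4) + (-1/5 + 2*I/5)*cos(2)
∮_C f(z) dz = 2πi · ((1/5 - 2*I/5)*cosh(4) + (-1/5 + 2*I/5)*cos(2)) = pi*(-4/5 - 2*I/5)*cos(2) + pi*(4/5 + 2*I/5)*cosh(4)

Final answer: pi*(-4/5 - 2*I/5)*cos(2) + pi*(4/5 + 2*I/5)*cosh(4)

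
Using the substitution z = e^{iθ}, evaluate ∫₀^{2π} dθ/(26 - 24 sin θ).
Call the integral J. The integrand is 2π-periodic and we integrate over a full period, so shifting θ does not change the value (θ → θ + π/2 turns sin θ into cos θ; θ → θ + π flips the sign of the trig term). Hence
  J = ∫₀^{2π} dθ/(26 + 24 cos θ).
Put z = e^{iθ}: then cos θ = (z + 1/z)/2, dθ = dz/(iz), and z runs once counterclockwise around |z| = 1:
  J = ∮_{|z|=1} 1/(26 + 24*(z + 1/z)/2) · dz/(iz) = (2/i) ∮_{|z|=1} dz/(24*z^2 + 52*z + 24).
The roots of 24*z^2 + 52*z + 24 are z = (-26 ± sqrt(26^2 - 24^2))/24, with sqrt(100) = 10; their product is 1, so only z₊ = -2/3 lies inside the unit circle (z₋ = -3/2 lies outside).
z₊ is a simple zero of q(z) = 24*z^2 + 52*z + 24, so Res(1/q, z₊) = 1/q'(z₊) with q'(z) = 48*z + 52; and q'(z₊) = 24*(z₊ - z₋) = 20.
Therefore J = (2/i) · 2πi · 1/(20) = 2*pi/(10) = pi/5

Final answer: pi/5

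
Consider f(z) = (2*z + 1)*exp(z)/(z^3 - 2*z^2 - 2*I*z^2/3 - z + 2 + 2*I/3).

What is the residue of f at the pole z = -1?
Write f(z) = P(z)/Q(z) with P(z) = (2*z + 1)*exp(z) and Q(z) = z^3 - 2*z^2 - 2*I*z^2/3 - z + 2 + 2*I/3.
The denominator factors as Q(z) = (z + 1)*(z - 2 - 2*I/3)*(z - 1), so z = -1 is a simple zero of Q and P is analytic there; z = -1 is therefore a simple pole and
  Res(f, z₀) = P(z₀)/Q'(z₀).

Q'(z) = 3*z^2 - 4*z - 4*I*z/3 - 1, so Q'(-1) = 6 + 4*I/3.
P(-1) = -exp(-1).

Res(f, -1) = (-exp(-1))/(6 + 4*I/3) = (-27/170 + 3*I/85)*exp(-1)

Final answer: (-27/170 + 3*I/85)*exp(-1)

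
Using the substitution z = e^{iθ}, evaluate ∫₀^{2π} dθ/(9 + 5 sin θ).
sqrt(14)*pi/14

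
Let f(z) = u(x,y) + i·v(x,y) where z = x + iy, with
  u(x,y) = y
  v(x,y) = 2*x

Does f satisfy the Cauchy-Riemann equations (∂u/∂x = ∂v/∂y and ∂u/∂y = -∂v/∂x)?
∂u/∂x = 0
∂v/∂y = 0
∂u/∂y = 1
∂v/∂x = 2
∂u/∂y ≠ -∂v/∂x; the Cauchy-Riemann equations are not satisfied, so f is not analytic.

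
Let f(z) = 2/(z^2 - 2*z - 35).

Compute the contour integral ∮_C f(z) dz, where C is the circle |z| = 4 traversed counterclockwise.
By the residue theorem, ∮_C f(z) dz = 2πi · (sum of the residues of f at the poles inside |z| = 4).

The denominator factors as (z - 7)*(z + 5), so the singularities of f are simple poles at z = 7, z = -5.
  |7|² = 49 > 16 = 4², so this pole is outside the contour.
  |-5|² = 25 > 16 = 4², so this pole is outside the contour.

No pole lies inside the contour, so f is analytic on and inside C and the integral is 0 (Cauchy's theorem).

Final answer: 0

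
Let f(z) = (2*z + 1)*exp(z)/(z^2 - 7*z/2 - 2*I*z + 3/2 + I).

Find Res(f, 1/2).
Write f(z) = P(z)/Q(z) with P(z) = (2*z + 1)*exp(z) and Q(z) = z^2 - 7*z/2 - 2*I*z + 3/2 + I.
The denominator factors as Q(z) = (z - 1/2)*(z - 3 - 2*I), so z = 1/2 is a simple zero of Q and P is analytic there; z = 1/2 is therefore a simple pole and
  Res(f, z₀) = P(z₀)/Q'(z₀).

Q'(z) = 2*z - 7/2 - 2*I, so Q'(1/2) = -5/2 - 2*I.
P(1/2) = 2*exp(1/2).

Res(f, 1/2) = (2*exp(1/2))/(-5/2 - 2*I) = (-20/41 + 16*I/41)*exp(1/2)

Final answer: (-20/41 + 16*I/41)*exp(1/2)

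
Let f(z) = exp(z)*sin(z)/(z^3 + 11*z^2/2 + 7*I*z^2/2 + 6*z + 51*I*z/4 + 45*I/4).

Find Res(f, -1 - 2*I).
Write f(z) = P(z)/Q(z) with P(z) = exp(z)*sin(z) and Q(z) = z^3 + 11*z^2/2 + 7*I*z^2/2 + 6*z + 51*I*z/4 + 45*I/4.
The denominator factors as Q(z) = (z + 1 + 2*I)*(z + 3/2)*(z + 3 + 3*I/2), so z = -1 - 2*I is a simple zero of Q and P is analytic there; z = -1 - 2*I is therefore a simple pole and
  Res(f, z₀) = P(z₀)/Q'(z₀).

Q'(z) = 3*z^2 + 11*z + 7*I*z + 6 + 51*I/4, so Q'(-1 - 2*I) = -17*I/4.
P(-1 - 2*I) = -exp(-1 - 2*I)*sin(1 + 2*I).

Res(f, -1 - 2*I) = (-exp(-1 - 2*I)*sin(1 + 2*I))/(-17*I/4) = -4*I*exp(-1 - 2*I)*sin(1 + 2*I)/17

Final answer: -4*I*exp(-1 - 2*I)*sin(1 + 2*I)/17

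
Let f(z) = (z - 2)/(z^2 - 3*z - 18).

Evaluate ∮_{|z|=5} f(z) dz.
10*I*pi/9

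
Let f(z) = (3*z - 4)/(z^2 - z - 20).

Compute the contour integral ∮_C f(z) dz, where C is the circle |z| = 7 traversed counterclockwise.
6*I*pi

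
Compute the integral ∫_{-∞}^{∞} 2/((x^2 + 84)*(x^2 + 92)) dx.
Let f(z) = 2/((z^2 + 84)*(z^2 + 92)). The denominator has no real zeros and deg Q - deg P = 4 ≥ 2, so the integral of f over the upper semicircle |z| = R tends to 0 as R → ∞. Closing the contour in the upper half-plane,
  ∫_{-∞}^{∞} f(x) dx = 2πi · Σ Res(f, z_k)  over the poles with Im z_k > 0.

Zeros of the denominator: z^2 + 92 = 0 gives z = ±2*sqrt(23)*I; z^2 + 84 = 0 gives z = ±2*sqrt(21)*I.
Upper half-plane: z = 2*sqrt(21)*I, z = 2*sqrt(23)*I (simple).

Each pole is a simple zero of Q(z) = z^4 + 176*z^2 + 7728, so Res(f, z₀) = P(z₀)/Q'(z₀) with P(z) = 2, Q'(z) = 4*z^3 + 352*z:
  Res(f, 2*sqrt(21)*I) = (2)/(32*sqrt(21)*I) = -sqrt(21)*I/336
  Res(f, 2*sqrt(23)*I) = (2)/(-32*sqrt(23)*I) = sqrt(23)*I/368

Sum of residues: I*(-sqrt(21)/336 + sqrt(23)/368)
∫_{-∞}^{∞} f(x) dx = 2πi · (I*(-sqrt(21)/336 + sqrt(23)/368)) = pi*(-21*sqrt(23) + 23*sqrt(21))/3864

Final answer: pi*(-21*sqrt(23) + 23*sqrt(21))/3864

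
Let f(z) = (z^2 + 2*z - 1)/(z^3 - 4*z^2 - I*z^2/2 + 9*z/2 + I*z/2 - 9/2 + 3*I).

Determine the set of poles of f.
The singularities of f are the zeros of the denominator. Factoring,
  z^3 - 4*z^2 - I*z^2/2 + 9*z/2 + I*z/2 - 9/2 + 3*I = (z - 3)*(z + I)*(z - 1 - 3*I/2)
so the candidates are z = 3, z = -I, z = 1 + 3*I/2.

Check the numerator P(z) = z^2 + 2*z - 1 at each one:
  P(3) = 14 ≠ 0, so z = 3 is a (simple) pole.
  P(-I) = -2 - 2*I ≠ 0, so z = -I is a (simple) pole.
  P(1 + 3*I/2) = -1/4 + 6*I ≠ 0, so z = 1 + 3*I/2 is a (simple) pole.

Poles of f: {-I, 1 + 3*I/2, 3}

Final answer: {-I, 1 + 3*I/2, 3}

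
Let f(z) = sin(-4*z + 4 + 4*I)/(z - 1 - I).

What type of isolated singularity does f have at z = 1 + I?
Let u = z - 1 - I. The argument of sin is -4*z + 4 + 4*I = -4u, so
  f = sin(-4u)/u = ((-4u) - (-4u)^3/6 + ...)/u = -4 + (32/3)*u^2 - ...
The Laurent expansion about u = 0 has no negative powers; equivalently lim_{z→1 + I} f(z) = -4 exists and is finite.
So the singularity is removable.

Final answer: removable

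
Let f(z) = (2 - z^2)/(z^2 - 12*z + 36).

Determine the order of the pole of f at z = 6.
Factor the denominator:
  z^2 - 12*z + 36 = (z - 6)^2

The numerator P(z) = 2 - z^2 has P(6) = -34 ≠ 0, so no factor of (z - 6) cancels.
Near z = 6 we can therefore write f(z) = g(z)/(z - 6)^2 with g analytic at 6 and g(6) ≠ 0 (g is just the numerator).

Hence z = 6 is a pole of order 2.

Final answer: 2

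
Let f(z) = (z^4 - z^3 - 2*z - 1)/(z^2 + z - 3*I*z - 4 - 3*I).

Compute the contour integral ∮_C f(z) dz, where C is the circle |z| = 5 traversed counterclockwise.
pi*(-6 + 4*I)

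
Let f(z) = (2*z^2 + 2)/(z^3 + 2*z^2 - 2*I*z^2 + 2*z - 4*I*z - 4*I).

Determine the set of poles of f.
The singularities of f are the zeros of the denominator. Factoring,
  z^3 + 2*z^2 - 2*I*z^2 + 2*z - 4*I*z - 4*I = (z + 1 - I)*(z - 2*I)*(z + 1 + I)
so the candidates are z = -1 + I, z = 2*I, z = -1 - I.

Check the numerator P(z) = 2*z^2 + 2 at each one:
  P(-1 + I) = 2 - 4*I ≠ 0, so z = -1 + I is a (simple) pole.
  P(2*I) = -6 ≠ 0, so z = 2*I is a (simple) pole.
  P(-1 - I) = 2 + 4*I ≠ 0, so z = -1 - I is a (simple) pole.

Poles of f: {-1 - I, -1 + I, 2*I}

Final answer: {-1 - I, -1 + I, 2*I}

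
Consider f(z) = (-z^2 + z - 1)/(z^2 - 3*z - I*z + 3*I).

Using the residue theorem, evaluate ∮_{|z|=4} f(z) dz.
pi*(2 - 4*I)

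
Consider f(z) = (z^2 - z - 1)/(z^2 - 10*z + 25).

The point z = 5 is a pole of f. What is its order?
2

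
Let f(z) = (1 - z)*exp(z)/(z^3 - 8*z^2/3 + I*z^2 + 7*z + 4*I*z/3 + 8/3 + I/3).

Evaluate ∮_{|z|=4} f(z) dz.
By the residue theorem, ∮_C f(z) dz = 2πi · (sum of the residues of f at the poles inside |z| = 4).

The denominator factors as (z + 1/3)*(z - 1 - 2*I)*(z - 2 + 3*I), so the singularities of f are simple poles at z = -1/3, z = 1 + 2*I, z = 2 - 3*I.
  |-1/3|² = 1/9 < 16 = 4², so this pole is inside the contour.
  |1 + 2*I|² = 5 < 16 = 4², so this pole is inside the contour.
  |2 - 3*I|² = 13 < 16 = 4², so this pole is inside the contour.

With P(z) = (1 - z)*exp(z) and Q(z) = z^3 - 8*z^2/3 + I*z^2 + 7*z + 4*I*z/3 + 8/3 + I/3, each pole is simple, so Res(f, z₀) = P(z₀)/Q'(z₀) with Q'(z) = 3*z^2 - 16*z/3 + 2*I*z + 7 + 4*I/3.
  Res(f, -1/3) = P(-1/3)/Q'(-1/3) = (4*exp(-1/3)/3)/(82/9 + 2*I/3) = (123/845 - 9*I/845)*exp(-1/3)
  Res(f, 1 + 2*I) = P(1 + 2*I)/Q'(1 + 2*I) = (-2*I*exp(1 + 2*I))/(-34/3 + 14*I/3) = (-21/338 + 51*I/338)*exp(1 + 2*I)
  Res(f, 2 - 3*I) = P(2 - 3*I)/Q'(2 - 3*I) = ((-1 + 3*I)*exp(2 - 3*I))/(-38/3 - 44*I/3) = (-141/1690 - 237*I/1690)*exp(2 - 3*I)

Sum of residues inside C: (-21/338 + 51*I/338)*exp(1 + 2*I) + (123/845 - 9*I/845)*exp(-1/3) + (-141/1690 - 237*I/1690)*exp(2 - 3*I)
∮_C f(z) dz = 2πi · ((-21/338 + 51*I/338)*exp(1 + 2*I) + (123/845 - 9*I/845)*exp(-1/3) + (-141/1690 - 237*I/1690)*exp(2 - 3*I)) = pi*(-51/169 - 21*I/169)*exp(1 + 2*I) + pi*(18/845 + 246*I/845)*exp(-1/3) + pi*(237/845 - 141*I/845)*exp(2 - 3*I)

Final answer: pi*(-51/169 - 21*I/169)*exp(1 + 2*I) + pi*(18/845 + 246*I/845)*exp(-1/3) + pi*(237/845 - 141*I/845)*exp(2 - 3*I)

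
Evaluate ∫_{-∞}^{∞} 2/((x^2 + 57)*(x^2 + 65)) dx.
Let f(z) = 2/((z^2 + 57)*(z^2 + 65)). The denominator has no real zeros and deg Q - deg P = 4 ≥ 2, so the integral of f over the upper semicircle |z| = R tends to 0 as R → ∞. Closing the contour in the upper half-plane,
  ∫_{-∞}^{∞} f(x) dx = 2πi · Σ Res(f, z_k)  over the poles with Im z_k > 0.

Zeros of the denominator: z^2 + 65 = 0 gives z = ±sqrt(65)*I; z^2 + 57 = 0 gives z = ±sqrt(57)*I.
Upper half-plane: z = sqrt(57)*I, z = sqrt(65)*I (simple).

Each pole is a simple zero of Q(z) = z^4 + 122*z^2 + 3705, so Res(f, z₀) = P(z₀)/Q'(z₀) with P(z) = 2, Q'(z) = 4*z^3 + 244*z:
  Res(f, sqrt(57)*I) = (2)/(16*sqrt(57)*I) = -sqrt(57)*I/456
  Res(f, sqrt(65)*I) = (2)/(-16*sqrt(65)*I) = sqrt(65)*I/520

Sum of residues: I*(-sqrt(57)/456 + sqrt(65)/520)
∫_{-∞}^{∞} f(x) dx = 2πi · (I*(-sqrt(57)/456 + sqrt(65)/520)) = pi*(-57*sqrt(65) + 65*sqrt(57))/14820

Final answer: pi*(-57*sqrt(65) + 65*sqrt(57))/14820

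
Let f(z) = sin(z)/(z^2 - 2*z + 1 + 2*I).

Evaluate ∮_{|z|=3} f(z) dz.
By the residue theorem, ∮_C f(z) dz = 2πi · (sum of the residues of f at the poles inside |z| = 3).

The denominator factors as (z - I)*(z - 2 + I), so the singularities of f are simple poles at z = I, z = 2 - I.
  |I|² = 1 < 9 = 3², so this pole is inside the contour.
  |2 - I|² = 5 < 9 = 3², so this pole is inside the contour.

With P(z) = sin(z) and Q(z) = z^2 - 2*z + 1 + 2*I, each pole is simple, so Res(f, z₀) = P(z₀)/Q'(z₀) with Q'(z) = 2*z - 2.
  Res(f, I) = P(I)/Q'(I) = (I*sinh(1))/(-2 + 2*I) = (1/4 - I/4)*sinh(1)
  Res(f, 2 - I) = P(2 - I)/Q'(2 - I) = (sin(2 - I))/(2 - 2*I) = (1/4 + I/4)*sin(2 - I)

Sum of residues inside C: (1/4 - I/4)*sinh(1) + (1/4 + I/4)*sin(2 - I)
∮_C f(z) dz = 2πi · ((1/4 - I/4)*sinh(1) + (1/4 + I/4)*sin(2 - I)) = pi*(-1/2 + I/2)*sin(2 - I) + pi*(1/2 + I/2)*sinh(1)

Final answer: pi*(-1/2 + I/2)*sin(2 - I) + pi*(1/2 + I/2)*sinh(1)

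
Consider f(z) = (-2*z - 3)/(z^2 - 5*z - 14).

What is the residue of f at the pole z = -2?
Write f(z) = P(z)/Q(z) with P(z) = -2*z - 3 and Q(z) = z^2 - 5*z - 14.
The denominator factors as Q(z) = (z + 2)*(z - 7), so z = -2 is a simple zero of Q and P is analytic there; z = -2 is therefore a simple pole and
  Res(f, z₀) = P(z₀)/Q'(z₀).

Q'(z) = 2*z - 5, so Q'(-2) = -9.
P(-2) = 1.

Res(f, -2) = (1)/(-9) = -1/9

Final answer: -1/9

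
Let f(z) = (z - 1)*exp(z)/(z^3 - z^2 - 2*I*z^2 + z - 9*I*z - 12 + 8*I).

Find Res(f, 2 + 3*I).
Write f(z) = P(z)/Q(z) with P(z) = (z - 1)*exp(z) and Q(z) = z^3 - z^2 - 2*I*z^2 + z - 9*I*z - 12 + 8*I.
The denominator factors as Q(z) = (z - 1 - I)*(z - 2 - 3*I)*(z + 2 + 2*I), so z = 2 + 3*I is a simple zero of Q and P is analytic there; z = 2 + 3*I is therefore a simple pole and
  Res(f, z₀) = P(z₀)/Q'(z₀).

Q'(z) = 3*z^2 - 2*z - 4*I*z + 1 - 9*I, so Q'(2 + 3*I) = -6 + 13*I.
P(2 + 3*I) = (1 + 3*I)*exp(2 + 3*I).

Res(f, 2 + 3*I) = ((1 + 3*I)*exp(2 + 3*I))/(-6 + 13*I) = (33/205 - 31*I/205)*exp(2 + 3*I)

Final answer: (33/205 - 31*I/205)*exp(2 + 3*I)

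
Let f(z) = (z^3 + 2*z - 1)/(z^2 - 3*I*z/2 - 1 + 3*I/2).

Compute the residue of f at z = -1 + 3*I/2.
Write f(z) = P(z)/Q(z) with P(z) = z^3 + 2*z - 1 and Q(z) = z^2 - 3*I*z/2 - 1 + 3*I/2.
The denominator factors as Q(z) = (z - 1)*(z + 1 - 3*I/2), so z = -1 + 3*I/2 is a simple zero of Q and P is analytic there; z = -1 + 3*I/2 is therefore a simple pole and
  Res(f, z₀) = P(z₀)/Q'(z₀).

Q'(z) = 2*z - 3*I/2, so Q'(-1 + 3*I/2) = -2 + 3*I/2.
P(-1 + 3*I/2) = 11/4 + 33*I/8.

Res(f, -1 + 3*I/2) = (11/4 + 33*I/8)/(-2 + 3*I/2) = 11/100 - 99*I/50

Final answer: 11/100 - 99*I/50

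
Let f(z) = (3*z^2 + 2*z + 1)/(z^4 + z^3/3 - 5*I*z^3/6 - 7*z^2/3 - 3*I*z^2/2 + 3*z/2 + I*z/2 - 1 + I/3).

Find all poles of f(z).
{-2, -I/2, 2/3 + I/3, 1 + I}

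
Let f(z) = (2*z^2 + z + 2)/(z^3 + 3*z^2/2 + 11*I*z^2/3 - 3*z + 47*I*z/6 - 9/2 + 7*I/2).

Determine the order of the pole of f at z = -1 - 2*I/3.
Factor the denominator:
  z^3 + 3*z^2/2 + 11*I*z^2/3 - 3*z + 47*I*z/6 - 9/2 + 7*I/2 = (z + 1 + 2*I/3)*(z - 1 + 3*I)*(z + 3/2)

The numerator P(z) = 2*z^2 + z + 2 has P(-1 - 2*I/3) = 19/9 + 2*I ≠ 0, so no factor of (z + 1 + 2*I/3) cancels.
Near z = -1 - 2*I/3 we can therefore write f(z) = g(z)/(z + 1 + 2*I/3) with g analytic at -1 - 2*I/3 and g(-1 - 2*I/3) ≠ 0 (g is the numerator divided by the remaining denominator factors).

Hence z = -1 - 2*I/3 is a pole of order 1.

Final answer: 1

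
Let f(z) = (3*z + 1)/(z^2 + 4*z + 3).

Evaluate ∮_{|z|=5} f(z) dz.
By the residue theorem, ∮_C f(z) dz = 2πi · (sum of the residues of f at the poles inside |z| = 5).

The denominator factors as (z + 1)*(z + 3), so the singularities of f are simple poles at z = -1, z = -3.
  |-1|² = 1 < 25 = 5², so this pole is inside the contour.
  |-3|² = 9 < 25 = 5², so this pole is inside the contour.

With P(z) = 3*z + 1 and Q(z) = z^2 + 4*z + 3, each pole is simple, so Res(f, z₀) = P(z₀)/Q'(z₀) with Q'(z) = 2*z + 4.
  Res(f, -1) = P(-1)/Q'(-1) = (-2)/(2) = -1
  Res(f, -3) = P(-3)/Q'(-3) = (-8)/(-2) = 4

Sum of residues inside C: 3
∮_C f(z) dz = 2πi · (3) = 6*I*pi

Final answer: 6*I*pi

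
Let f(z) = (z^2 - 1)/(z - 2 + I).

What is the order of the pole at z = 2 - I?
Factor the denominator:
  z - 2 + I = (z - 2 + I)

The numerator P(z) = z^2 - 1 has P(2 - I) = 2 - 4*I ≠ 0, so no factor of (z - 2 + I) cancels.
Near z = 2 - I we can therefore write f(z) = g(z)/(z - 2 + I) with g analytic at 2 - I and g(2 - I) ≠ 0 (g is just the numerator).

Hence z = 2 - I is a pole of order 1.

Final answer: 1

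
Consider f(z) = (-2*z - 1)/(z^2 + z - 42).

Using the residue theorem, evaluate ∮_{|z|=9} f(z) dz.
-4*I*pi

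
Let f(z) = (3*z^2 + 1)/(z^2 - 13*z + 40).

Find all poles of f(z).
{5, 8}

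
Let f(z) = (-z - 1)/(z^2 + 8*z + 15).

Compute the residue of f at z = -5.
Write f(z) = P(z)/Q(z) with P(z) = -z - 1 and Q(z) = z^2 + 8*z + 15.
The denominator factors as Q(z) = (z + 5)*(z + 3), so z = -5 is a simple zero of Q and P is analytic there; z = -5 is therefore a simple pole and
  Res(f, z₀) = P(z₀)/Q'(z₀).

Q'(z) = 2*z + 8, so Q'(-5) = -2.
P(-5) = 4.

Res(f, -5) = (4)/(-2) = -2

Final answer: -2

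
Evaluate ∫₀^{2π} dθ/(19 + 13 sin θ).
Call the integral J. The integrand is 2π-periodic and we integrate over a full period, so shifting θ does not change the value (θ → θ + π/2 turns sin θ into cos θ). Hence
  J = ∫₀^{2π} dθ/(19 + 13 cos θ).
Put z = e^{iθ}: then cos θ = (z + 1/z)/2, dθ = dz/(iz), and z runs once counterclockwise around |z| = 1:
  J = ∮_{|z|=1} 1/(19 + 13*(z + 1/z)/2) · dz/(iz) = (2/i) ∮_{|z|=1} dz/(13*z^2 + 38*z + 13).
The roots of 13*z^2 + 38*z + 13 are z = (-19 ± sqrt(19^2 - 13^2))/13, with sqrt(192) = 8*sqrt(3); their product is 1, so only z₊ = -19/13 + 8*sqrt(3)/13 lies inside the unit circle (z₋ = -19/13 - 8*sqrt(3)/13 lies outside).
z₊ is a simple zero of q(z) = 13*z^2 + 38*z + 13, so Res(1/q, z₊) = 1/q'(z₊) with q'(z) = 26*z + 38; and q'(z₊) = 13*(z₊ - z₋) = 16*sqrt(3).
Therefore J = (2/i) · 2πi · 1/(16*sqrt(3)) = 2*pi/(8*sqrt(3)) = sqrt(3)*pi/12

Final answer: sqrt(3)*pi/12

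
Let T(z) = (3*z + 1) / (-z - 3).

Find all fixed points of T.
T(z) = z means 3*z + 1 = z*(-z - 3), i.e.
  -z^2 - 6*z - 1 = 0.
Discriminant: (-6)^2 - 4*(-1)*(-1) = 32, so the roots are real.
  z = (6 ± sqrt(32))/(2*(-1))
Fixed points: {-3 - 2*sqrt(2), -3 + 2*sqrt(2)}

Final answer: {-3 - 2*sqrt(2), -3 + 2*sqrt(2)}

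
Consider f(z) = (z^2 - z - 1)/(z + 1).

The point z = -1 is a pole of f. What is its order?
1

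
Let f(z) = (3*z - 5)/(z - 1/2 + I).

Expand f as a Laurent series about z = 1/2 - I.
Put w = z - (1/2 - I), i.e. z = w + 1/2 - I. The denominator is w, so it suffices to rewrite the numerator in powers of w.

P(z) = 3*z - 5
P(w + 1/2 - I) = -7/2 - 3*I + 3*w

Dividing each term by w:
  f = (-7/2 - 3*I)/w + 3

Substituting back w = z - 1/2 + I:
  f(z) = (-7/2 - 3*I)/(z - 1/2 + I) + 3

The series is finite because the numerator is a polynomial; the negative powers form the principal part, and the coefficient of 1/(z - 1/2 + I) gives Res(f, 1/2 - I) = -7/2 - 3*I.

Final answer: (-7/2 - 3*I)/(z - 1/2 + I) + 3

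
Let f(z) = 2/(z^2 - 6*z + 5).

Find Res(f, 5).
1/2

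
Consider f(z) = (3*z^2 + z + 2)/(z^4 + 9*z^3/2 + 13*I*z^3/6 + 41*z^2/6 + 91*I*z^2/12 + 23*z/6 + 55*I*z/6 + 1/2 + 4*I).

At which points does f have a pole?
{-3/2, -1 - 3*I/2, -1 - I, -1 + I/3}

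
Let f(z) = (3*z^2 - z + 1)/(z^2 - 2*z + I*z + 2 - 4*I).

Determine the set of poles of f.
The singularities of f are the zeros of the denominator. Factoring,
  z^2 - 2*z + I*z + 2 - 4*I = (z - 2 - I)*(z + 2*I)
so the candidates are z = 2 + I, z = -2*I.

Check the numerator P(z) = 3*z^2 - z + 1 at each one:
  P(2 + I) = 8 + 11*I ≠ 0, so z = 2 + I is a (simple) pole.
  P(-2*I) = -11 + 2*I ≠ 0, so z = -2*I is a (simple) pole.

Poles of f: {-2*I, 2 + I}

Final answer: {-2*I, 2 + I}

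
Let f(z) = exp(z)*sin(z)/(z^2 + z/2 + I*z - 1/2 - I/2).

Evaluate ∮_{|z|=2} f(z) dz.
By the residue theorem, ∮_C f(z) dz = 2πi · (sum of the residues of f at the poles inside |z| = 2).

The denominator factors as (z + 1 + I)*(z - 1/2), so the singularities of f are simple poles at z = -1 - I, z = 1/2.
  |-1 - I|² = 2 < 4 = 2², so this pole is inside the contour.
  |1/2|² = 1/4 < 4 = 2², so this pole is inside the contour.

With P(z) = exp(z)*sin(z) and Q(z) = z^2 + z/2 + I*z - 1/2 - I/2, each pole is simple, so Res(f, z₀) = P(z₀)/Q'(z₀) with Q'(z) = 2*z + 1/2 + I.
  Res(f, -1 - I) = P(-1 - I)/Q'(-1 - I) = (-exp(-1 - I)*sin(1 + I))/(-3/2 - I) = (6/13 - 4*I/13)*exp(-1 - I)*sin(1 + I)
  Res(f, 1/2) = P(1/2)/Q'(1/2) = (exp(1/2)*sin(1/2))/(3/2 + I) = (6/13 - 4*I/13)*exp(1/2)*sin(1/2)

Sum of residues inside C: (6/13 - 4*I/13)*exp(-1 - I)*sin(1 + I) + (6/13 - 4*I/13)*exp(1/2)*sin(1/2)
∮_C f(z) dz = 2πi · ((6/13 - 4*I/13)*exp(-1 - I)*sin(1 + I) + (6/13 - 4*I/13)*exp(1/2)*sin(1/2)) = pi*(8/13 + 12*I/13)*exp(-1 - I)*sin(1 + I) + pi*(8/13 + 12*I/13)*exp(1/2)*sin(1/2)

Final answer: pi*(8/13 + 12*I/13)*exp(-1 - I)*sin(1 + I) + pi*(8/13 + 12*I/13)*exp(1/2)*sin(1/2)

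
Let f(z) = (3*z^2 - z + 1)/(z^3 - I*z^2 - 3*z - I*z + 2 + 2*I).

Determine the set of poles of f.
The singularities of f are the zeros of the denominator. Factoring,
  z^3 - I*z^2 - 3*z - I*z + 2 + 2*I = (z - 1 - I)*(z + 2)*(z - 1)
so the candidates are z = 1 + I, z = -2, z = 1.

Check the numerator P(z) = 3*z^2 - z + 1 at each one:
  P(1 + I) = 5*I ≠ 0, so z = 1 + I is a (simple) pole.
  P(-2) = 15 ≠ 0, so z = -2 is a (simple) pole.
  P(1) = 3 ≠ 0, so z = 1 is a (simple) pole.

Poles of f: {-2, 1, 1 + I}

Final answer: {-2, 1, 1 + I}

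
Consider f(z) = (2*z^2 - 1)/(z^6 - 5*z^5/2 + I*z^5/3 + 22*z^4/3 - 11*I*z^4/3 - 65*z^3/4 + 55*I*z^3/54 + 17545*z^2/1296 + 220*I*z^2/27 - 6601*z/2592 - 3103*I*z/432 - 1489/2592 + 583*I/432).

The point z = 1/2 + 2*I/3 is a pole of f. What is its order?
Factor the denominator:
  z^6 - 5*z^5/2 + I*z^5/3 + 22*z^4/3 - 11*I*z^4/3 - 65*z^3/4 + 55*I*z^3/54 + 17545*z^2/1296 + 220*I*z^2/27 - 6601*z/2592 - 3103*I*z/432 - 1489/2592 + 583*I/432 = (z - 1/2 - 2*I/3)^4*(z - 1)*(z + 1/2 + 3*I)

The numerator P(z) = 2*z^2 - 1 has P(1/2 + 2*I/3) = -25/18 + 4*I/3 ≠ 0, so no factor of (z - 1/2 - 2*I/3) cancels.
Near z = 1/2 + 2*I/3 we can therefore write f(z) = g(z)/(z - 1/2 - 2*I/3)^4 with g analytic at 1/2 + 2*I/3 and g(1/2 + 2*I/3) ≠ 0 (g is the numerator divided by the remaining denominator factors).

Hence z = 1/2 + 2*I/3 is a pole of order 4.

Final answer: 4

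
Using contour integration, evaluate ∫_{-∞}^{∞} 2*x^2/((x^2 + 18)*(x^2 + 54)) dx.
Let f(z) = 2*z^2/((z^2 + 18)*(z^2 + 54)). The denominator has no real zeros and deg Q - deg P = 2 ≥ 2, so the integral of f over the upper semicircle |z| = R tends to 0 as R → ∞. Closing the contour in the upper half-plane,
  ∫_{-∞}^{∞} f(x) dx = 2πi · Σ Res(f, z_k)  over the poles with Im z_k > 0.

Zeros of the denominator: z^2 + 54 = 0 gives z = ±3*sqrt(6)*I; z^2 + 18 = 0 gives z = ±3*sqrt(2)*I.
Upper half-plane: z = 3*sqrt(2)*I, z = 3*sqrt(6)*I (simple).

Each pole is a simple zero of Q(z) = z^4 + 72*z^2 + 972, so Res(f, z₀) = P(z₀)/Q'(z₀) with P(z) = 2*z^2, Q'(z) = 4*z^3 + 144*z:
  Res(f, 3*sqrt(2)*I) = (-36)/(216*sqrt(2)*I) = sqrt(2)*I/12
  Res(f, 3*sqrt(6)*I) = (-108)/(-216*sqrt(6)*I) = -sqrt(6)*I/12

Sum of residues: I*(-sqrt(6) + sqrt(2))/12
∫_{-∞}^{∞} f(x) dx = 2πi · (I*(-sqrt(6) + sqrt(2))/12) = pi*(-sqrt(2) + sqrt(6))/6

Final answer: pi*(-sqrt(2) + sqrt(6))/6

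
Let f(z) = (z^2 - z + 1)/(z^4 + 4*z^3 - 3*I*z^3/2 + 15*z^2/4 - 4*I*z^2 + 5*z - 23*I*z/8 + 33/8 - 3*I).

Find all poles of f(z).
{-3 + I/2, -1 + I/2, -I, 3*I/2}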